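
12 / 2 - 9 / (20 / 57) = -393 / 20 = -19.65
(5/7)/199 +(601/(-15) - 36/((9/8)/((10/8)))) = -1672918/20895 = -80.06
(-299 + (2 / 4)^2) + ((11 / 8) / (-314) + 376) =194041 / 2512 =77.25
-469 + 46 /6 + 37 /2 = -2657 /6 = -442.83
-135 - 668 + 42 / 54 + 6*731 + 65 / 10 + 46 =65453 / 18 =3636.28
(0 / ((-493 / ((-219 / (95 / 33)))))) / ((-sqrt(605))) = 0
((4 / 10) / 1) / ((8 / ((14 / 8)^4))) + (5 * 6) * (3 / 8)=60001 / 5120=11.72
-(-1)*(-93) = -93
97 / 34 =2.85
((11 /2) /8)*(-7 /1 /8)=-0.60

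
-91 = -91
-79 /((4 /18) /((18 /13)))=-6399 /13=-492.23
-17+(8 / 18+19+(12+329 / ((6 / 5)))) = 5195 / 18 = 288.61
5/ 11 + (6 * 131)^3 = 485587656.45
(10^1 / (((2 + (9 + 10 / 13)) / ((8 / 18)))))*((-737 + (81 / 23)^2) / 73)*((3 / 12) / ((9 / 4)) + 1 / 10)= -378712256 / 478580481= -0.79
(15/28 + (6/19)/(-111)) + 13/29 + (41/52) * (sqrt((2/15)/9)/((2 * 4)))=41 * sqrt(30)/18720 + 560073/570836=0.99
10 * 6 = 60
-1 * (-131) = 131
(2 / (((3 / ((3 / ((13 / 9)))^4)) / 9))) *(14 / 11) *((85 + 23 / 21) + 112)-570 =666469290 / 24167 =27577.66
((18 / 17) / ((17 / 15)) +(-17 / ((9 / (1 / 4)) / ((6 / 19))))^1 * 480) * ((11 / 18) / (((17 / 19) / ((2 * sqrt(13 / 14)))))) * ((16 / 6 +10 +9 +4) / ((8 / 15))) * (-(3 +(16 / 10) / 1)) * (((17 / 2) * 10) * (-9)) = -2698883825 * sqrt(182) / 2312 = -15748241.09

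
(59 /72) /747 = 59 /53784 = 0.00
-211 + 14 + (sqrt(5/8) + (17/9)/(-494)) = -875879/4446 + sqrt(10)/4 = -196.21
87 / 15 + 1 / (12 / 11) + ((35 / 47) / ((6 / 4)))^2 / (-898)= 1199086769 / 178531380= 6.72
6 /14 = 0.43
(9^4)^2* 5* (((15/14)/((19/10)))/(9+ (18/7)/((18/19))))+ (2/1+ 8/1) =16142535955/1558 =10361062.87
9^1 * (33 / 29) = 297 / 29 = 10.24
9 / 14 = 0.64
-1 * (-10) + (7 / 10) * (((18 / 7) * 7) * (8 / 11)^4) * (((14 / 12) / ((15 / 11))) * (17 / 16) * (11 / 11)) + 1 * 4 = 572474 / 33275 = 17.20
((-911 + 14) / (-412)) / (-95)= -897 / 39140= -0.02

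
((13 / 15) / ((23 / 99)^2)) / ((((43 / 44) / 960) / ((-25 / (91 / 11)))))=-7589894400 / 159229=-47666.53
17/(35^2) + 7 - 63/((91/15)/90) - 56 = -15663854/15925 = -983.60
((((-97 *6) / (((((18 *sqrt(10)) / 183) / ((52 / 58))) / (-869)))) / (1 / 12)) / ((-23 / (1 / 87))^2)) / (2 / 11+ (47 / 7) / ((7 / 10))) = 36029104111 *sqrt(10) / 254874683655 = 0.45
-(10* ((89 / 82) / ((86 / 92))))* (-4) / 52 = 20470 / 22919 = 0.89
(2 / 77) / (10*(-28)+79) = -2 / 15477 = -0.00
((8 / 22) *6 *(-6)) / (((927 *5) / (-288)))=4608 / 5665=0.81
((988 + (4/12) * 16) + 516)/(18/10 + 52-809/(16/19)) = -362240/217653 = -1.66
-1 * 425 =-425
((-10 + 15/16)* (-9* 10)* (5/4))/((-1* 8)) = -32625/256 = -127.44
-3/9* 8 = -8/3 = -2.67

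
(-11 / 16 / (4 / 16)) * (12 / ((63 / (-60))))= 220 / 7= 31.43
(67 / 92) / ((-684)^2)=67 / 43042752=0.00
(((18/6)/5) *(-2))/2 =-3/5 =-0.60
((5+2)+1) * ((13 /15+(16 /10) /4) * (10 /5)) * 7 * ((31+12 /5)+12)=483056 /75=6440.75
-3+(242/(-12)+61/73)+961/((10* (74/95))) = 3274927/32412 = 101.04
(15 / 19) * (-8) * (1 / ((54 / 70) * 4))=-2.05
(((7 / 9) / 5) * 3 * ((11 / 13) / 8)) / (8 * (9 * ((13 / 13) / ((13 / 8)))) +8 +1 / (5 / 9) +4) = 77 / 90648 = 0.00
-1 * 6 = -6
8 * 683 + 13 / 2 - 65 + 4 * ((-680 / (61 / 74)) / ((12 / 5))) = 4030.64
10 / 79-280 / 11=-22010 / 869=-25.33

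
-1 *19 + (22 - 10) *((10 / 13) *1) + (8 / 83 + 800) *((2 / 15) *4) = 2249439 / 5395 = 416.95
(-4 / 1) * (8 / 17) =-32 / 17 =-1.88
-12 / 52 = -3 / 13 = -0.23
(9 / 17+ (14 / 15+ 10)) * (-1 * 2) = -22.93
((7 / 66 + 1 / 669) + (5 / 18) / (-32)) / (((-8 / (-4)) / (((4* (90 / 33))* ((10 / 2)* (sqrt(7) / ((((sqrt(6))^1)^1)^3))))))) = 3492575* sqrt(42) / 46626624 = 0.49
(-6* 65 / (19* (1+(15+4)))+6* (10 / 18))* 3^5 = 21303 / 38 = 560.61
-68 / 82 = -0.83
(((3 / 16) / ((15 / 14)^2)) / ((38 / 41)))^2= 4036081 / 129960000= 0.03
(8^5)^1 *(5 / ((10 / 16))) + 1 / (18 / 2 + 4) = 3407873 / 13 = 262144.08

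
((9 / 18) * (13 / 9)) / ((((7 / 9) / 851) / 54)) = 298701 / 7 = 42671.57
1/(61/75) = 75/61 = 1.23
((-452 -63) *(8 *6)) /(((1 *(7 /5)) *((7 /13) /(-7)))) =1606800 /7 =229542.86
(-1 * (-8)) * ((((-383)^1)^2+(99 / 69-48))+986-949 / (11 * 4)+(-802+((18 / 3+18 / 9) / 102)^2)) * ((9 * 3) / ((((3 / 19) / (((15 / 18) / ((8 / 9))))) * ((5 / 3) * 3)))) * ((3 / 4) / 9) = 7342009406623 / 2339744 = 3137954.16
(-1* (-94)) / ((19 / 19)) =94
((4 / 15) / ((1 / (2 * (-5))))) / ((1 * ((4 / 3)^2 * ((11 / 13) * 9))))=-13 / 66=-0.20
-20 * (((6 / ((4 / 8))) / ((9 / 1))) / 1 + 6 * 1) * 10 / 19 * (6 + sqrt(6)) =-8800 / 19 - 4400 * sqrt(6) / 57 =-652.24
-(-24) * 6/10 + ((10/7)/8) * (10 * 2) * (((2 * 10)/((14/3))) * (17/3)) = 24778/245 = 101.13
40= 40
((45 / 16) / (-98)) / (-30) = 3 / 3136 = 0.00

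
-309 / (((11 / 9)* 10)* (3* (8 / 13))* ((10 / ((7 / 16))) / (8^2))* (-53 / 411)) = 34670727 / 116600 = 297.35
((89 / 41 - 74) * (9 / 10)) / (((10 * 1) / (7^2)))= -259749 / 820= -316.77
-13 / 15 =-0.87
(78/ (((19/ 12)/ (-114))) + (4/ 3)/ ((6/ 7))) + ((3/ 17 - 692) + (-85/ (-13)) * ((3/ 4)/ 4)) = -200651657/ 31824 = -6305.04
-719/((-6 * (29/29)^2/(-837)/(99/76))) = -19859499/152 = -130654.60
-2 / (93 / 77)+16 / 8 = 32 / 93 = 0.34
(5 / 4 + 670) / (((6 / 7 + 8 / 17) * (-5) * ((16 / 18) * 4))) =-575127 / 20224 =-28.44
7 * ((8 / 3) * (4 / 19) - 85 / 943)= 177317 / 53751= 3.30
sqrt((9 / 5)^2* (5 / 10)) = 9* sqrt(2) / 10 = 1.27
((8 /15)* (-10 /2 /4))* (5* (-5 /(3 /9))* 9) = 450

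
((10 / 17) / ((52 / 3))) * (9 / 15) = 9 / 442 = 0.02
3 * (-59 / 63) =-59 / 21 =-2.81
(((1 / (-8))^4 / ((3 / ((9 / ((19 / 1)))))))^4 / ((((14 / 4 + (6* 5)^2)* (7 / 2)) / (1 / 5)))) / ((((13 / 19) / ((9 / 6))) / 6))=729 / 396835167765617243586560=0.00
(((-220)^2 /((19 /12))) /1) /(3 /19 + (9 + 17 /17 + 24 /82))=23812800 /8141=2925.05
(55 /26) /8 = 55 /208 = 0.26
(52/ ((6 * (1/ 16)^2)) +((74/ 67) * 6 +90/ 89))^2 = 4956432.92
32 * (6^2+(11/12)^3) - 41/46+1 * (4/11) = 8034079/6831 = 1176.12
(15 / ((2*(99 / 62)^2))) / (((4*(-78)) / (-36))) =4805 / 14157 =0.34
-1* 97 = -97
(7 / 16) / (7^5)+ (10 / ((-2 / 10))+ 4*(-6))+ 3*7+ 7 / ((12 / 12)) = -1767135 / 38416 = -46.00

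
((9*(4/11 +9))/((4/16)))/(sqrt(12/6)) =1854*sqrt(2)/11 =238.36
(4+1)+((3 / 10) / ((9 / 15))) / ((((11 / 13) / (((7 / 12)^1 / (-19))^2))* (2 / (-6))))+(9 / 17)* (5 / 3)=38110771 / 6480672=5.88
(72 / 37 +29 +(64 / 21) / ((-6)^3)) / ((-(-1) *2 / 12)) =1297838 / 6993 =185.59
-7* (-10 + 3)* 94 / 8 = 575.75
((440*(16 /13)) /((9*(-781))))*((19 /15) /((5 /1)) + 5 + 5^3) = -10.04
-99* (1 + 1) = -198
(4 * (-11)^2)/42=242/21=11.52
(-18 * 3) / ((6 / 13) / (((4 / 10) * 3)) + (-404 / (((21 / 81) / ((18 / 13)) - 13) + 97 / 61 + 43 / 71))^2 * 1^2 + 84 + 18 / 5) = -1752896770494698790 / 49859009786761257391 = -0.04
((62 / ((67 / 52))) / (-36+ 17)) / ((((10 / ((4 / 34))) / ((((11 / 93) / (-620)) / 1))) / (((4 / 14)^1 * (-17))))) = -572 / 20718075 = -0.00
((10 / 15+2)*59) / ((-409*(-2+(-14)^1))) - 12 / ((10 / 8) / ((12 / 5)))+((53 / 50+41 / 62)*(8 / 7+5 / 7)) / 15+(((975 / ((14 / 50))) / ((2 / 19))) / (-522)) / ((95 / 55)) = -229684414247 / 3860755500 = -59.49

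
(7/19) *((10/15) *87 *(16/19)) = 6496/361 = 17.99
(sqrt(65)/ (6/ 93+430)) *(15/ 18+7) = 1457 *sqrt(65)/ 79992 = 0.15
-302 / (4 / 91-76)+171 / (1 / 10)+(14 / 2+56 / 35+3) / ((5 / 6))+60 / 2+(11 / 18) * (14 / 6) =1759.32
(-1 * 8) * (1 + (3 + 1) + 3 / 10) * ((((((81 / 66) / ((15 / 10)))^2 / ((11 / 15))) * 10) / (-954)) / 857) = 540 / 1140667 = 0.00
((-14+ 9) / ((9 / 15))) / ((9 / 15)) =-125 / 9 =-13.89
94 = 94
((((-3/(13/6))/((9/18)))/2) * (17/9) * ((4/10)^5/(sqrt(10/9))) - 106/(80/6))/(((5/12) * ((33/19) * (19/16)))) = -9.28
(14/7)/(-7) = -0.29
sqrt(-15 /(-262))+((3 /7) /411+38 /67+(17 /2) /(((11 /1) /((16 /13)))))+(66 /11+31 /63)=sqrt(3930) /262+94640704 /11813373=8.25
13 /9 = 1.44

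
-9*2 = -18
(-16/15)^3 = -4096/3375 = -1.21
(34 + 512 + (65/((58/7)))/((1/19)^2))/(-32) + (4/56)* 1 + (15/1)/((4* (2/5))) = -1248733/12992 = -96.12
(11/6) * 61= 111.83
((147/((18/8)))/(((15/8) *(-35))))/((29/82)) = -18368/6525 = -2.82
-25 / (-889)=25 / 889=0.03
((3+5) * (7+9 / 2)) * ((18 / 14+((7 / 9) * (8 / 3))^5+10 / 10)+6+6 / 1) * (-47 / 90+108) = 2353833663188456 / 4519905705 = 520770.52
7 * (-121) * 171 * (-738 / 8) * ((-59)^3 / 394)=-10976450464287 / 1576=-6964752832.67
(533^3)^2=22927845901396969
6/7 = 0.86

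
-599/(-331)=599/331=1.81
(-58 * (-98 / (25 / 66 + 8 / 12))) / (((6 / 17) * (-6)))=-531454 / 207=-2567.41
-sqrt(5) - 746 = -748.24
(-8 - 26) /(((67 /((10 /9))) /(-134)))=680 /9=75.56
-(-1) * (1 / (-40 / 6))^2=9 / 400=0.02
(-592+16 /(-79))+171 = -33275 /79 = -421.20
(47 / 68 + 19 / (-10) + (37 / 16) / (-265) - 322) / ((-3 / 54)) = 209677689 / 36040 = 5817.92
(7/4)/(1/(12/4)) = 21/4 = 5.25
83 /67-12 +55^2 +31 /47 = 9493915 /3149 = 3014.90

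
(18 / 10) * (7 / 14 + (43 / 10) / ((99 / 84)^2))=39157 / 6050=6.47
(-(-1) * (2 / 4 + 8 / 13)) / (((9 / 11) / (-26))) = -319 / 9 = -35.44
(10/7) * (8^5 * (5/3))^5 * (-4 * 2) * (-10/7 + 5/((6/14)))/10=-203061758763394744188928000000/35721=-5684660529195564071244590.00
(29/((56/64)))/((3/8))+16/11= 20752/231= 89.84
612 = 612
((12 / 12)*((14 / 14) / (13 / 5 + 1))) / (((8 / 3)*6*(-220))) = -1 / 12672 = -0.00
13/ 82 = 0.16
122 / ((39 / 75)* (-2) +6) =24.60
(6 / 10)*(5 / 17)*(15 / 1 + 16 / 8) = 3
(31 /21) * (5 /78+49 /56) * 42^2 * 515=32744215 /26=1259392.88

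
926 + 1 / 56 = 51857 / 56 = 926.02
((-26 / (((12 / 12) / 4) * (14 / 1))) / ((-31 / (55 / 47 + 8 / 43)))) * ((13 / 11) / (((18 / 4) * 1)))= 3705832 / 43417143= 0.09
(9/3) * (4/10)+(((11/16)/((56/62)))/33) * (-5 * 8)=233/840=0.28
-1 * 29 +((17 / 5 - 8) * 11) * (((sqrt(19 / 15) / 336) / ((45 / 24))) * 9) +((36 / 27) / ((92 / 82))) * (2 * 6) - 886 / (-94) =-5744 / 1081 - 253 * sqrt(285) / 5250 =-6.13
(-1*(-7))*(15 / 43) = 105 / 43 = 2.44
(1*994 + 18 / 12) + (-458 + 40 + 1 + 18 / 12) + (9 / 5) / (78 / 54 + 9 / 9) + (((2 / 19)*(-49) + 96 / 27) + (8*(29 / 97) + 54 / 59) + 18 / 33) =62758279493 / 107649630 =582.99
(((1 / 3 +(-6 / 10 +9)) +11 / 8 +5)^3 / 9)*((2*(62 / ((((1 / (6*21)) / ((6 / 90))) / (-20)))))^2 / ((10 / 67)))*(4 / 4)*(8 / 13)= 150410331930940088 / 219375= 685631142705.14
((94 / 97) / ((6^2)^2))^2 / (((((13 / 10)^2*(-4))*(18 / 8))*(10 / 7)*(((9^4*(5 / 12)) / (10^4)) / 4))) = -77315000 / 205348485129723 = -0.00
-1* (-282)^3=22425768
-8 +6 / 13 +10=32 / 13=2.46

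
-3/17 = -0.18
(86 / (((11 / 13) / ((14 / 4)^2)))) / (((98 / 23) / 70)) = 449995 / 22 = 20454.32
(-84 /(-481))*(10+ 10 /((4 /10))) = 2940 /481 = 6.11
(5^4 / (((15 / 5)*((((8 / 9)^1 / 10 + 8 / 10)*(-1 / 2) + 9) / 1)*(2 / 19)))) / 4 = 35625 / 616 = 57.83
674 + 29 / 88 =59341 / 88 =674.33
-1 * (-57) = 57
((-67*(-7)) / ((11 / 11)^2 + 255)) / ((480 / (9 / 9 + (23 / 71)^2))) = 261233 / 61943808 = 0.00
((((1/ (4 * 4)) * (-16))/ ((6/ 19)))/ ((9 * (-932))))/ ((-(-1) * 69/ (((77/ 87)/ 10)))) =1463/ 3021189840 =0.00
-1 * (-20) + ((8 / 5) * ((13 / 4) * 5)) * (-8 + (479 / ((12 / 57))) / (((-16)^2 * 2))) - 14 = -88535 / 1024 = -86.46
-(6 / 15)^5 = -32 / 3125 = -0.01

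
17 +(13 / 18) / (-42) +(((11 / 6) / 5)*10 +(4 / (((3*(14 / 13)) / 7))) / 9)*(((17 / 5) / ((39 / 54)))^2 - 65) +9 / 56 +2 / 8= -6604627 / 36504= -180.93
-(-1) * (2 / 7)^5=32 / 16807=0.00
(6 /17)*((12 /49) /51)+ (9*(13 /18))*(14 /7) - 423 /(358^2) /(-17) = 23597523547 /1814930404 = 13.00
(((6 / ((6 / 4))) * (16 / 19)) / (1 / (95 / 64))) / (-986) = -0.01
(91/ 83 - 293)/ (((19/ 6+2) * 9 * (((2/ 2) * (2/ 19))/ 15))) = -2301660/ 2573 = -894.54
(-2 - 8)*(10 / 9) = -100 / 9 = -11.11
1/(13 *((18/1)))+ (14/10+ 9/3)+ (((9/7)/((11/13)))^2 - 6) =0.71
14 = 14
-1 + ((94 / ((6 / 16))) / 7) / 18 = 187 / 189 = 0.99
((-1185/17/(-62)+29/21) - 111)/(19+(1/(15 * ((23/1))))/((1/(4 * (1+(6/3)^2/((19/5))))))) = -5247109255/920043978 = -5.70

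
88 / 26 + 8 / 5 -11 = -391 / 65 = -6.02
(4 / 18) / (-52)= -1 / 234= -0.00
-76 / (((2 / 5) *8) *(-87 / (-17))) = -1615 / 348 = -4.64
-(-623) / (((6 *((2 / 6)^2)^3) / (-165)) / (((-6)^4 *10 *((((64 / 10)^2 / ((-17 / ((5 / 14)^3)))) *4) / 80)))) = 739954828800 / 833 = 888301115.01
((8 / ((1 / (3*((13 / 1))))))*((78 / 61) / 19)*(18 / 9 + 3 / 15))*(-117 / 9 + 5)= -2141568 / 5795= -369.55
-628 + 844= 216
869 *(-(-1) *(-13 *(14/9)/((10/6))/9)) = -158158/135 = -1171.54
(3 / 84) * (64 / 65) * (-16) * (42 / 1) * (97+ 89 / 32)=-2357.91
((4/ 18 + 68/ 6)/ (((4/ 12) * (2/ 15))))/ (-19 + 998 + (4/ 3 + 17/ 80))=62400/ 235331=0.27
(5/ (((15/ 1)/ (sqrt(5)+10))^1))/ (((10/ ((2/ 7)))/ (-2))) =-4/ 21 - 2 * sqrt(5)/ 105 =-0.23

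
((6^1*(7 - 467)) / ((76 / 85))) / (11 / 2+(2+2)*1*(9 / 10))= -586500 / 1729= -339.21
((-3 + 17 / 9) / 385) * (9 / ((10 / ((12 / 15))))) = -4 / 1925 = -0.00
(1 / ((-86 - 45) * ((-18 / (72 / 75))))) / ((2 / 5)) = 2 / 1965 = 0.00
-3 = -3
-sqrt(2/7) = -sqrt(14)/7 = -0.53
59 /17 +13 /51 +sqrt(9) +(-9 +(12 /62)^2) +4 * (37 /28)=1045927 /343077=3.05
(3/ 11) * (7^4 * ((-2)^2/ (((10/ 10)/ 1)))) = 28812/ 11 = 2619.27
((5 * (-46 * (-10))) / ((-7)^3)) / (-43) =2300 / 14749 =0.16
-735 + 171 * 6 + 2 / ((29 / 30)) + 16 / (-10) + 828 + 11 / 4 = 1122.22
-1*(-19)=19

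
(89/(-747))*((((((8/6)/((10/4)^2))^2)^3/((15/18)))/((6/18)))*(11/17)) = -0.00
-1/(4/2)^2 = -1/4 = -0.25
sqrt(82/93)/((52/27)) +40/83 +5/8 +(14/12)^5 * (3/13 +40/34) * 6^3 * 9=9 * sqrt(7626)/1612 +867840617/146744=5914.46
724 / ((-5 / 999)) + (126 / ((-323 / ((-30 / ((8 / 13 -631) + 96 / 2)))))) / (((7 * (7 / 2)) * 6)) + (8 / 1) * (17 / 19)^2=-235229744053424 / 1626212945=-144648.80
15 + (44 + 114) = 173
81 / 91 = 0.89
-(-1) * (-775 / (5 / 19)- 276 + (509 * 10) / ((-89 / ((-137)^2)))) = -95820879 / 89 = -1076639.09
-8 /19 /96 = -1 /228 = -0.00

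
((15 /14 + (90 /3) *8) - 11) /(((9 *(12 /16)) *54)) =0.63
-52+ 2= -50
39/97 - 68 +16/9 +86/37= -2050979/32301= -63.50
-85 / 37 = -2.30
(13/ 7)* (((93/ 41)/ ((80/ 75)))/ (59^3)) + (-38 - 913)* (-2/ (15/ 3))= 1793776990611/ 4715501840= 380.40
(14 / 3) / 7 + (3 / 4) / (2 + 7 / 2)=53 / 66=0.80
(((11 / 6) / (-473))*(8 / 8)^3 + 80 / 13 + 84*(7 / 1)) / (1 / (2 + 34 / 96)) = 225184027 / 160992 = 1398.73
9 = 9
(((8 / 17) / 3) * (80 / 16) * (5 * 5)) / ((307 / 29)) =1.85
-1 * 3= -3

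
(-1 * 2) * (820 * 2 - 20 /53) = -173800 /53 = -3279.25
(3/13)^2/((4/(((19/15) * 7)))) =399/3380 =0.12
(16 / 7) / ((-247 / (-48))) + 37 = 64741 / 1729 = 37.44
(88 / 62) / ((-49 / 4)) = -176 / 1519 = -0.12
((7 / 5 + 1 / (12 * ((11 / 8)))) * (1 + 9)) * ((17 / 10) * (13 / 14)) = 53261 / 2310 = 23.06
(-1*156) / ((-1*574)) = 78 / 287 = 0.27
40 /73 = 0.55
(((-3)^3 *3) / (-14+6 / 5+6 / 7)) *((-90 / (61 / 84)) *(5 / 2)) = -2101.40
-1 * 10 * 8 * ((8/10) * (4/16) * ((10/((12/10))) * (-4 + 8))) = -1600/3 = -533.33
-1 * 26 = -26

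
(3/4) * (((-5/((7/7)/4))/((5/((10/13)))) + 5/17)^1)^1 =-1845/884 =-2.09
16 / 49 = 0.33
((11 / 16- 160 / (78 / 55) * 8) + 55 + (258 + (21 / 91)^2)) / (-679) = 4776535 / 5508048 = 0.87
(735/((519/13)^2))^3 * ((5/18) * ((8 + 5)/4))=4613937672833125/52116216477581016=0.09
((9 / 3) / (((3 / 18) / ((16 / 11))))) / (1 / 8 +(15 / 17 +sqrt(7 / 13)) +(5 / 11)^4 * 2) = 23406399867136 / 536362888675 - 11533910874112 * sqrt(91) / 3754540220725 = 14.33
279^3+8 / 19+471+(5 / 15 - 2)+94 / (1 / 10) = 1237985779 / 57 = 21719048.75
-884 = -884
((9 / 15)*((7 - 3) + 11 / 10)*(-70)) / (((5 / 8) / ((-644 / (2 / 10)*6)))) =33106752 / 5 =6621350.40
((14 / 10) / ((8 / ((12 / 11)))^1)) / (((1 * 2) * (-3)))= -7 / 220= -0.03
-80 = -80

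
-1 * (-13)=13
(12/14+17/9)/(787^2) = 173/39020247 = 0.00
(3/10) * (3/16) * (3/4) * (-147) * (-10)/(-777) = -189/2368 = -0.08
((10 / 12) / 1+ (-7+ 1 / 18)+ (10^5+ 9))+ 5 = 900071 / 9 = 100007.89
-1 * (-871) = 871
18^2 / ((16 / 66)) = 2673 / 2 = 1336.50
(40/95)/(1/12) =96/19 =5.05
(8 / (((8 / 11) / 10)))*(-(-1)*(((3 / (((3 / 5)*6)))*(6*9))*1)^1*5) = 24750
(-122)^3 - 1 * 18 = -1815866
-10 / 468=-0.02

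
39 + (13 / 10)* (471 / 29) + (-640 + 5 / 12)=-579.47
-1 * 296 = -296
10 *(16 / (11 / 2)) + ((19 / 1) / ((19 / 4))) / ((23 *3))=22124 / 759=29.15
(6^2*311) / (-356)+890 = 76411 / 89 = 858.55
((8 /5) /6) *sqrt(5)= 4 *sqrt(5) /15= 0.60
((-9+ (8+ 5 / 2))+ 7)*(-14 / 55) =-119 / 55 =-2.16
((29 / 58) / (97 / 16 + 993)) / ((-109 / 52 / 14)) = -5824 / 1742365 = -0.00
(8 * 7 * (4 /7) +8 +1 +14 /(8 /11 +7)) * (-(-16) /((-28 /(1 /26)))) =-7278 /7735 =-0.94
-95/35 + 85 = 576/7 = 82.29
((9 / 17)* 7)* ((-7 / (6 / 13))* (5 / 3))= -3185 / 34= -93.68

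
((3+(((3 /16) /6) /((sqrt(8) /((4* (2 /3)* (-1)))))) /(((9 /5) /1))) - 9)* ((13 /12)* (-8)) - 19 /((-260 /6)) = 65* sqrt(2) /648+6817 /130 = 52.58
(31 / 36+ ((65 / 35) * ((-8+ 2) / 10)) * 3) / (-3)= 3127 / 3780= 0.83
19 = 19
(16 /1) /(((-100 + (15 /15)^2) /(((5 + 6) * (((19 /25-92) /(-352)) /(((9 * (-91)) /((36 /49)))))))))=0.00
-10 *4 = -40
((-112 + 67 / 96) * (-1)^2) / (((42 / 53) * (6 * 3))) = -566305 / 72576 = -7.80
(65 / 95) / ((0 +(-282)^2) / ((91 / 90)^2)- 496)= 107653 / 12160703456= 0.00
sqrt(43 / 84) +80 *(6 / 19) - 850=-15670 / 19 +sqrt(903) / 42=-824.02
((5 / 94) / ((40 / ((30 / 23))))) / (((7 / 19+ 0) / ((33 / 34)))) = 9405 / 2058224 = 0.00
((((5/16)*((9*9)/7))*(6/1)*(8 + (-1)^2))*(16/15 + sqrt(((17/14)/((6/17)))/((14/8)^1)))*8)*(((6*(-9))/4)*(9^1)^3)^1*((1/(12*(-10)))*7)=4782969/5 + 81310473*sqrt(3)/112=2214039.07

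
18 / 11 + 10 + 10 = 238 / 11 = 21.64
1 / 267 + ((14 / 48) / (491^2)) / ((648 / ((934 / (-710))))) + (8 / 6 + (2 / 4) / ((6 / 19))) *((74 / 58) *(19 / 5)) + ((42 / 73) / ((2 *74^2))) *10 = 4856206654116280003207 / 343314303399368550720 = 14.15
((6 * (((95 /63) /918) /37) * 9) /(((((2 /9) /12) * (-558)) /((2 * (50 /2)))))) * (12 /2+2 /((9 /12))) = -123500 /1228437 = -0.10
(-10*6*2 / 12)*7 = -70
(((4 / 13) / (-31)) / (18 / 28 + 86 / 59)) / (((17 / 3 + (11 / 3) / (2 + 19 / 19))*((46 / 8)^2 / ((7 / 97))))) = -1665216 / 1112227491115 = -0.00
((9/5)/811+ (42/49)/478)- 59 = -59.00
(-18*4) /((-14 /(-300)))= -10800 /7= -1542.86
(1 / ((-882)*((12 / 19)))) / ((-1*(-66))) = -19 / 698544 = -0.00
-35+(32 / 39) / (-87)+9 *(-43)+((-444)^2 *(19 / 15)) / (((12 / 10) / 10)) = 7058993962 / 3393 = 2080457.99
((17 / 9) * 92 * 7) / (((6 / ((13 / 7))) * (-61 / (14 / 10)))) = -71162 / 8235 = -8.64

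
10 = 10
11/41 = 0.27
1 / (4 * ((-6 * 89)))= -0.00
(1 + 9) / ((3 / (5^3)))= 1250 / 3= 416.67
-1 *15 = -15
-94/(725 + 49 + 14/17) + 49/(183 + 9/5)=62521/434676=0.14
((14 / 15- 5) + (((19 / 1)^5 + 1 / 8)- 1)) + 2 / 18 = 2476094.17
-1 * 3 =-3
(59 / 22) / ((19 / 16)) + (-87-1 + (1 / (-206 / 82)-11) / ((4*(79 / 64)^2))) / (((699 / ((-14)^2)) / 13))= -30552607852456 / 93910654893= -325.34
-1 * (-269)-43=226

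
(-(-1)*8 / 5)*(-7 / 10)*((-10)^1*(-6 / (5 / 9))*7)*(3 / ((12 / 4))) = -21168 / 25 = -846.72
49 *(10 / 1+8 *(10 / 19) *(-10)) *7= -209230 / 19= -11012.11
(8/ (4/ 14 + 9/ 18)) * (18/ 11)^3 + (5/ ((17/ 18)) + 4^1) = 13417406/ 248897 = 53.91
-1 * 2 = -2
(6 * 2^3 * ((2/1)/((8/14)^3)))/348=343/232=1.48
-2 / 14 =-1 / 7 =-0.14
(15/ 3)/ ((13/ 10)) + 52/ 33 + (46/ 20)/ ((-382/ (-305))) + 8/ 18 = 7573861/ 983268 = 7.70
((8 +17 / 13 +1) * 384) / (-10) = -25728 / 65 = -395.82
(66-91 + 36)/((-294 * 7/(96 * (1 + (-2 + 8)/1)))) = -176/49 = -3.59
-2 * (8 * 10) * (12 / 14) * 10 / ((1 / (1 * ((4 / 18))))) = -6400 / 21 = -304.76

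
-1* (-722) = 722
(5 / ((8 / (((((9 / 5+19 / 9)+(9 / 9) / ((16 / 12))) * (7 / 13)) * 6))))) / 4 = 5873 / 2496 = 2.35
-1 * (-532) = 532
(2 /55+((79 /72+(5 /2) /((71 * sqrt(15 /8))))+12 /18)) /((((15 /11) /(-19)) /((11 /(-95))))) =2.95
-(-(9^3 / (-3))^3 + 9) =-14348916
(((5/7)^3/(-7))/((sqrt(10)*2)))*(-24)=150*sqrt(10)/2401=0.20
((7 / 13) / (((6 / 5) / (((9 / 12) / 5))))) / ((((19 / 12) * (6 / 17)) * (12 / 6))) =119 / 1976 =0.06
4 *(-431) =-1724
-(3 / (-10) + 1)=-7 / 10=-0.70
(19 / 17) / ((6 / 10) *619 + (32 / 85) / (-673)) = 12787 / 4249181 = 0.00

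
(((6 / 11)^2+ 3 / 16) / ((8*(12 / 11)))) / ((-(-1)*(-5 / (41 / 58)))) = -12833 / 1633280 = -0.01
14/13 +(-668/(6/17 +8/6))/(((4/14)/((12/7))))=-1328050/559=-2375.76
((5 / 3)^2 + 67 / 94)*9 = 2953 / 94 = 31.41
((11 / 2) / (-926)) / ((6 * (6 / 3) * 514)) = -11 / 11423136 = -0.00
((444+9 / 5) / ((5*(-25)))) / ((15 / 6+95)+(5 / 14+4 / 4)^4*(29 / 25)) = -85629264 / 2435457725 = -0.04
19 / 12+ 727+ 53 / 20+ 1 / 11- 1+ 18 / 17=4103059 / 5610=731.38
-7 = -7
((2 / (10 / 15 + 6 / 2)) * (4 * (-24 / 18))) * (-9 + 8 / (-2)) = 416 / 11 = 37.82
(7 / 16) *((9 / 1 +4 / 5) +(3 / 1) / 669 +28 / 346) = 6673961 / 1543160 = 4.32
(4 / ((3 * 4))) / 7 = 1 / 21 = 0.05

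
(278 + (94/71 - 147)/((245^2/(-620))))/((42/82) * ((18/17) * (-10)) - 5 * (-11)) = 166051343734/29453127025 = 5.64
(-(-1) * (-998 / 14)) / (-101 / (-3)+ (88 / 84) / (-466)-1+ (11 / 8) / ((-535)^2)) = -798684529800 / 365971918423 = -2.18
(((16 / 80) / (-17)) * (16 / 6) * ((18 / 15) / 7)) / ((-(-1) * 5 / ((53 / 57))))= -0.00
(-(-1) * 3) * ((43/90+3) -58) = -163.57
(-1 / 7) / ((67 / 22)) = -22 / 469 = -0.05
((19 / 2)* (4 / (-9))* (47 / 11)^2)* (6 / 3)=-167884 / 1089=-154.16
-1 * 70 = -70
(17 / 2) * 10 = 85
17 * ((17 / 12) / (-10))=-289 / 120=-2.41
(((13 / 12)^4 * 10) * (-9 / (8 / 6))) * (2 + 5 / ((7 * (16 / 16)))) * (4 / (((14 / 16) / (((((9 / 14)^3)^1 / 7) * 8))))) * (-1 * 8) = 659330685 / 235298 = 2802.11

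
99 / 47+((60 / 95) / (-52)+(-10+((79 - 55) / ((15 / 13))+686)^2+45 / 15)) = 144985188229 / 290225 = 499561.33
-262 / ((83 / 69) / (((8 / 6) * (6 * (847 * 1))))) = -122496528 / 83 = -1475861.78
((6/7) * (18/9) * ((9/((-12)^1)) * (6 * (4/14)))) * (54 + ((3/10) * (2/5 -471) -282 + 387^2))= -403379514/1225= -329289.40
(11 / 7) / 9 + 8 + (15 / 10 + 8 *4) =5251 / 126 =41.67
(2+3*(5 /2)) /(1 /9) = 171 /2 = 85.50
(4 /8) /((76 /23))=23 /152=0.15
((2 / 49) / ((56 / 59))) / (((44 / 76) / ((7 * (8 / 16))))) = 1121 / 4312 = 0.26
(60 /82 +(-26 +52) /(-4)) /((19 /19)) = -473 /82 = -5.77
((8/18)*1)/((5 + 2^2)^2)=4/729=0.01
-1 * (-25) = 25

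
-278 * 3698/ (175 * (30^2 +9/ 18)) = -2056088/ 315175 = -6.52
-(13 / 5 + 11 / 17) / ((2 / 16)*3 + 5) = -2208 / 3655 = -0.60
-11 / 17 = -0.65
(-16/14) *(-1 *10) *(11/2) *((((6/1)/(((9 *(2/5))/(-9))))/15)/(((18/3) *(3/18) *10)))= -6.29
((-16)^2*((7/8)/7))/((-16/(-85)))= 170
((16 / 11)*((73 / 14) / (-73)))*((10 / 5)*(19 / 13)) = -0.30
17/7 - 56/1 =-375/7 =-53.57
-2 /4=-1 /2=-0.50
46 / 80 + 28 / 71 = 2753 / 2840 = 0.97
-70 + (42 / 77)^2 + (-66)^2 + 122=533404 / 121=4408.30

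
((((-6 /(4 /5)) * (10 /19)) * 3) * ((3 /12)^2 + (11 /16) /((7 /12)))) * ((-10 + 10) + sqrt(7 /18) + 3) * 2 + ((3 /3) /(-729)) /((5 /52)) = -342047453 /3878280- 10425 * sqrt(14) /2128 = -106.53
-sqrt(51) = -7.14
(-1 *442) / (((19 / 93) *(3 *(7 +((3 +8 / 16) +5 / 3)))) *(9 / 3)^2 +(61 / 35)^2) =-33569900 / 5327927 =-6.30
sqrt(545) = 23.35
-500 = -500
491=491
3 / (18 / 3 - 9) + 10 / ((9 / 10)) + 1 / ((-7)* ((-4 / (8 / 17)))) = 10847 / 1071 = 10.13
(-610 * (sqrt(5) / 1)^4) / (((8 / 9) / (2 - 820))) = 28067625 / 2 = 14033812.50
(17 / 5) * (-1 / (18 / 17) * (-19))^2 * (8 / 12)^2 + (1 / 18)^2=7094417 / 14580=486.59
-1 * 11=-11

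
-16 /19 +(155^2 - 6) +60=457485 /19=24078.16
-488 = -488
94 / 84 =47 / 42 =1.12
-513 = -513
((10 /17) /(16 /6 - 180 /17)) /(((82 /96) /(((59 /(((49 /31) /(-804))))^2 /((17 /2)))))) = -1556940460504320 /169023197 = -9211401.09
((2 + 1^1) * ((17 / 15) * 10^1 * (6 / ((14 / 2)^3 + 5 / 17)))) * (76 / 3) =21964 / 1459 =15.05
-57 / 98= -0.58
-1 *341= -341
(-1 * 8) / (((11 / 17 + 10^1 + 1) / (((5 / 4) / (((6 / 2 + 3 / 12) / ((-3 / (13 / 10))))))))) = 3400 / 5577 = 0.61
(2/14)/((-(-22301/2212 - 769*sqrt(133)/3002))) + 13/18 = 16573363/22465566 - 4424*sqrt(133)/11232783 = 0.73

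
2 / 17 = 0.12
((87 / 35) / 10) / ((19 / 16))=696 / 3325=0.21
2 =2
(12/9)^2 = 16/9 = 1.78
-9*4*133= -4788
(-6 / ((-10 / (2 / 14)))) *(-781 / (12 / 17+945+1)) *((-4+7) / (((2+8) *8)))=-119493 / 45063200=-0.00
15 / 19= 0.79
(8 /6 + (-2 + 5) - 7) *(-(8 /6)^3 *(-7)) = -3584 /81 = -44.25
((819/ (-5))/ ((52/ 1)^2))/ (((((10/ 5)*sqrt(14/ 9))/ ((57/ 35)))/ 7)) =-1539*sqrt(14)/ 20800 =-0.28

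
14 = 14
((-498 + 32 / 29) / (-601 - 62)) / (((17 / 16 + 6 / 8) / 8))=1844480 / 557583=3.31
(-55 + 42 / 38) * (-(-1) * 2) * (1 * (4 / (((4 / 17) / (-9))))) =313344 / 19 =16491.79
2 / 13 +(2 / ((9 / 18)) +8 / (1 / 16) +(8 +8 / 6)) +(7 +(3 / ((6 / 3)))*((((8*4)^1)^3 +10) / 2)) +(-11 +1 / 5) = 9641263 / 390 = 24721.19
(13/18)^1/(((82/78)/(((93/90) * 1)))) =5239/7380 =0.71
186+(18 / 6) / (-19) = 3531 / 19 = 185.84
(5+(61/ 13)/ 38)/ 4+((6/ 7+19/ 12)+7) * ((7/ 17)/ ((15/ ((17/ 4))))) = 423661/ 177840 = 2.38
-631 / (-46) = 631 / 46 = 13.72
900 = 900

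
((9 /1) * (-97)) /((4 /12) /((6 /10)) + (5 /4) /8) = -1226.46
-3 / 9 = -1 / 3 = -0.33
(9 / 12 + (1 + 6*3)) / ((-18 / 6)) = -79 / 12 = -6.58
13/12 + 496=5965/12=497.08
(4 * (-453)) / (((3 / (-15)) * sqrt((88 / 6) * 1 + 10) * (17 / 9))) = 40770 * sqrt(222) / 629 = 965.75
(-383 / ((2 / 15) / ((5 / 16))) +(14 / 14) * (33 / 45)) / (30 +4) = -430523 / 16320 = -26.38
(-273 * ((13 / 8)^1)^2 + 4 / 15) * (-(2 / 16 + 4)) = 7609789 / 2560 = 2972.57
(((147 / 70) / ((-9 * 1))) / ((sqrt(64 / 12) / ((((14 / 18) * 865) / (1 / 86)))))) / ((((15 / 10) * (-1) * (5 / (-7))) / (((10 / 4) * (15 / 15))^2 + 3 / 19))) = -1242617999 * sqrt(3) / 61560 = -34962.27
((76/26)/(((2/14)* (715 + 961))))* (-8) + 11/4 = 57789/21788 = 2.65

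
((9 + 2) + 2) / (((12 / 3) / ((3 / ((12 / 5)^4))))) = 8125 / 27648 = 0.29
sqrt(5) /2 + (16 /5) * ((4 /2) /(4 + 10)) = 16 /35 + sqrt(5) /2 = 1.58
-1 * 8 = -8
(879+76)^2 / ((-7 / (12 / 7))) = -10944300 / 49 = -223353.06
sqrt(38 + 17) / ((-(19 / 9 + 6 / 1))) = -9*sqrt(55) / 73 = -0.91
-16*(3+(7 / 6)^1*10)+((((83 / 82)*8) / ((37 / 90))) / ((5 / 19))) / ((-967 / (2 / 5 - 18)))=-5133649664 / 22004085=-233.30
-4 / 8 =-1 / 2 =-0.50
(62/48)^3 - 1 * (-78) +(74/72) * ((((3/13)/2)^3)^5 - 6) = 13402546985781054423693157/181144008966858399940608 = 73.99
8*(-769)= -6152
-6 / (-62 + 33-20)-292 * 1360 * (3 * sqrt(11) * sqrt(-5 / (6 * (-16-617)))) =6 / 49-198560 * sqrt(23210) / 211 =-143366.11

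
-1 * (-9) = 9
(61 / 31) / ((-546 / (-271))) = 16531 / 16926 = 0.98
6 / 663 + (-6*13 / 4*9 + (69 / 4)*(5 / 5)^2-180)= -299005 / 884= -338.24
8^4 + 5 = 4101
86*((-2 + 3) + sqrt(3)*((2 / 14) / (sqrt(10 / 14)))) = 86*sqrt(105) / 35 + 86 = 111.18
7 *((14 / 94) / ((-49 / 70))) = -70 / 47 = -1.49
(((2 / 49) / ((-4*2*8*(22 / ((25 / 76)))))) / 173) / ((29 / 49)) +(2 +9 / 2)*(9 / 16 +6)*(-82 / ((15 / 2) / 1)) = -125188839801 / 268429568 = -466.38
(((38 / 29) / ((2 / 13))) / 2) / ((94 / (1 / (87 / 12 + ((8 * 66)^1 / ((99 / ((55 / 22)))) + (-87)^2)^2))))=2223 / 2821006956811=0.00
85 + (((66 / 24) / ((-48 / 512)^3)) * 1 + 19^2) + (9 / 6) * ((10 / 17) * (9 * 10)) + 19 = -1282019 / 459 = -2793.07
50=50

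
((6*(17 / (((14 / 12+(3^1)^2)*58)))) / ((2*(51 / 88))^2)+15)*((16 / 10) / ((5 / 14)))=50956304 / 751825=67.78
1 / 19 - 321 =-6098 / 19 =-320.95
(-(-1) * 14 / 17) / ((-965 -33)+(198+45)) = -14 / 12835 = -0.00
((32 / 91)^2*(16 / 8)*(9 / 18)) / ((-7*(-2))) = 512 / 57967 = 0.01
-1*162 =-162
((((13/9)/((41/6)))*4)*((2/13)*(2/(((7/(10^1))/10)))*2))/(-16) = -400/861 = -0.46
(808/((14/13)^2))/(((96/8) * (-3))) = -17069/882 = -19.35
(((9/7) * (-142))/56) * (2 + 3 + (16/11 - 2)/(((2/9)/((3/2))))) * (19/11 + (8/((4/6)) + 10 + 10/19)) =-93933639/901208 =-104.23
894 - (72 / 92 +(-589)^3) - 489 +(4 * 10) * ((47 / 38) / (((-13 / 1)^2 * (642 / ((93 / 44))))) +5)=35523992414202251 / 173849962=204337073.22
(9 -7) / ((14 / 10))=1.43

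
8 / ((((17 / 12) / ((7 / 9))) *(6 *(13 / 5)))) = 560 / 1989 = 0.28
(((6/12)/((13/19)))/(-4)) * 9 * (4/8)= -171/208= -0.82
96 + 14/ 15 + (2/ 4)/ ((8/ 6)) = 11677/ 120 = 97.31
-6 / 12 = -0.50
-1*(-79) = 79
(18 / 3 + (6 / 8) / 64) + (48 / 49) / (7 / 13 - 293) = 143276439 / 23846144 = 6.01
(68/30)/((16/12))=17/10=1.70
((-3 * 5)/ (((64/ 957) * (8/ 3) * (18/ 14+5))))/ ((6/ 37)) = -337995/ 4096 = -82.52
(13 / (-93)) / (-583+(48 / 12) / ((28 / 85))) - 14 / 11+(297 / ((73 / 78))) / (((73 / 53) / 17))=85297409187689 / 21784461732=3915.52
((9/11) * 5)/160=9/352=0.03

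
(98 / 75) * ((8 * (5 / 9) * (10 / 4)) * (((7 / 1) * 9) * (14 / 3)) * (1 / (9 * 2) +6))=2093672 / 81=25847.80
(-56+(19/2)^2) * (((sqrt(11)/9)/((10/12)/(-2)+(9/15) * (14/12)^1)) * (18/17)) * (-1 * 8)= -32880 * sqrt(11)/289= -377.34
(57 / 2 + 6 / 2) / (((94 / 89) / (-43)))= -241101 / 188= -1282.45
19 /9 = 2.11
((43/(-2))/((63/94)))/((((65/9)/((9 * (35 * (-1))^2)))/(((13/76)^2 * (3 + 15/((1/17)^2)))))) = -17950633155/2888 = -6215593.20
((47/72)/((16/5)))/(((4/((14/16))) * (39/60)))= 8225/119808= 0.07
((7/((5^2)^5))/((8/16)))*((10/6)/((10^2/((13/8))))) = 91/2343750000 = 0.00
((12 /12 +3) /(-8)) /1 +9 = 17 /2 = 8.50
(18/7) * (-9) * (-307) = 49734/7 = 7104.86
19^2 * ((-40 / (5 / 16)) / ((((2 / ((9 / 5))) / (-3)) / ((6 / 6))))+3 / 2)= 1253031 / 10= 125303.10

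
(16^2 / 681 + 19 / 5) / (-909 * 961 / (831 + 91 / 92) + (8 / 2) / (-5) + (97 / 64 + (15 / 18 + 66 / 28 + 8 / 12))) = -487587482816 / 122060361568251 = -0.00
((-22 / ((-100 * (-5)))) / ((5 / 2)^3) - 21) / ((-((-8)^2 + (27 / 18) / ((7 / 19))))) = 4594366 / 14890625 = 0.31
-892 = -892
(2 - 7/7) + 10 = 11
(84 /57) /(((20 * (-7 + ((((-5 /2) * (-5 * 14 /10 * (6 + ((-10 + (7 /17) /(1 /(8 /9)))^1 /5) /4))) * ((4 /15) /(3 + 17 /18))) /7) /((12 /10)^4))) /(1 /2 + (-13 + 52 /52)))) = 0.13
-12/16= -3/4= -0.75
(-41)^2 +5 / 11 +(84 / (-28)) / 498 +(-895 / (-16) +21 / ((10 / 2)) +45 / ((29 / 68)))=1847.10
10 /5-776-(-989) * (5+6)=10105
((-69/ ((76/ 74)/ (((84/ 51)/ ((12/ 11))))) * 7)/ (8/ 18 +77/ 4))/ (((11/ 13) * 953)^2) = -126848358/ 2287848403093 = -0.00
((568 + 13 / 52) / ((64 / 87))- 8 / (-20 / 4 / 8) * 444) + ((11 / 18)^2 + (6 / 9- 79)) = 661240451 / 103680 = 6377.70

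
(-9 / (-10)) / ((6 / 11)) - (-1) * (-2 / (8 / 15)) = -21 / 10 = -2.10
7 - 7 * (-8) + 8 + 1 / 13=924 / 13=71.08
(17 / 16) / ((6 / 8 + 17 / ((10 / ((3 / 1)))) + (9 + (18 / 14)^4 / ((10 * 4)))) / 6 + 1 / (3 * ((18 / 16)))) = 1102059 / 2886287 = 0.38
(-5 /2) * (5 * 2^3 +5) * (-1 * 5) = 1125 /2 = 562.50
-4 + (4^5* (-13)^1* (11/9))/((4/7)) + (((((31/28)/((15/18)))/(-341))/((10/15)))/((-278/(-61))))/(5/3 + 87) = -29186512471463/1024919280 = -28476.89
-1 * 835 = -835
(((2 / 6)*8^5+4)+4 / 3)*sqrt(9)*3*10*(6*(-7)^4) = 14168589120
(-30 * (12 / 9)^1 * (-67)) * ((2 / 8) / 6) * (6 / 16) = 335 / 8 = 41.88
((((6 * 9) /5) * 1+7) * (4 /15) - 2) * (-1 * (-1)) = 206 /75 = 2.75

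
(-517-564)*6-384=-6870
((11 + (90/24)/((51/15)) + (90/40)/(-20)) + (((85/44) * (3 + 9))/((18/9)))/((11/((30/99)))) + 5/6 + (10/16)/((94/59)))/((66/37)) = 15977836133/2105668620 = 7.59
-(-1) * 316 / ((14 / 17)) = 2686 / 7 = 383.71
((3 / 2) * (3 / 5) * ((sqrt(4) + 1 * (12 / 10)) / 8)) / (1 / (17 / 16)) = 153 / 400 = 0.38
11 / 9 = 1.22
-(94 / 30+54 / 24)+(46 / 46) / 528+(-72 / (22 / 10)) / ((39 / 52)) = -129407 / 2640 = -49.02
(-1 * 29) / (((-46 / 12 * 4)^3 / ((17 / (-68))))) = -783 / 389344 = -0.00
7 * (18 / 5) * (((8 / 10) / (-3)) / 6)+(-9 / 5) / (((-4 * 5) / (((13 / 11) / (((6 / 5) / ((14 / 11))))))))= -12187 / 12100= -1.01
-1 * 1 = -1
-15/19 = -0.79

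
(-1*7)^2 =49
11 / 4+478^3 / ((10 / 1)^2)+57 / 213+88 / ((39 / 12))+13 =100809747521 / 92300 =1092196.61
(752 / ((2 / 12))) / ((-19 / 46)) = -207552 / 19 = -10923.79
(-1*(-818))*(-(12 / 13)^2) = -117792 / 169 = -696.99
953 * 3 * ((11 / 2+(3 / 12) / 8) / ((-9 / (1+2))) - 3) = -443145 / 32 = -13848.28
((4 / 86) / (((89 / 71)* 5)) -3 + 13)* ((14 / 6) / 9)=1340444 / 516645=2.59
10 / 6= 5 / 3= 1.67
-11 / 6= -1.83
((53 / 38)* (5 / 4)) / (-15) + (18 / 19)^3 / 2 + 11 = 1861627 / 164616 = 11.31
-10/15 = -2/3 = -0.67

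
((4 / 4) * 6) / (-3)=-2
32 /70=16 /35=0.46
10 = 10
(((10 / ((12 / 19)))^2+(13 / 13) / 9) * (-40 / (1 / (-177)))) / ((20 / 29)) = 15448619 / 6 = 2574769.83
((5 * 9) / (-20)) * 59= -132.75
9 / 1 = 9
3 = 3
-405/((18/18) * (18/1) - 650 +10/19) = 7695/11998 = 0.64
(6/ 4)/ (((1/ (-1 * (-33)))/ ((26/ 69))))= 429/ 23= 18.65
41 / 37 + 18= 707 / 37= 19.11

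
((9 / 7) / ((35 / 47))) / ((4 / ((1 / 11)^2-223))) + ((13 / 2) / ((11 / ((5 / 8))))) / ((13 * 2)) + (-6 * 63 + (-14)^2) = -263946093 / 948640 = -278.24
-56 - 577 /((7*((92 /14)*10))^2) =-11850177 /211600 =-56.00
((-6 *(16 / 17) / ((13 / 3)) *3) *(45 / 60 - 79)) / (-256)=-8451 / 7072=-1.19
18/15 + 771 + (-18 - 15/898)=3386283/4490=754.18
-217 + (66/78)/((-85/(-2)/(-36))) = -240577/1105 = -217.72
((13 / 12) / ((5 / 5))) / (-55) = -13 / 660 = -0.02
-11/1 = -11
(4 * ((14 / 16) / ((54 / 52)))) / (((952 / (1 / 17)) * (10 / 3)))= 13 / 208080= 0.00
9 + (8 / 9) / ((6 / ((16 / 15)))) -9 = 64 / 405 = 0.16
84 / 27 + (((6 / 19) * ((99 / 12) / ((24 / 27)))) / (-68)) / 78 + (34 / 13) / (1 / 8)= 116256655 / 4837248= 24.03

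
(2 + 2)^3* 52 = 3328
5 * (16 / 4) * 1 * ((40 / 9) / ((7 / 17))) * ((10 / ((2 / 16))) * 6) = 2176000 / 21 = 103619.05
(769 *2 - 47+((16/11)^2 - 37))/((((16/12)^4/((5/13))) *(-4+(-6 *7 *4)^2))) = 7135695/1136385536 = 0.01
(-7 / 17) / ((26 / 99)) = -693 / 442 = -1.57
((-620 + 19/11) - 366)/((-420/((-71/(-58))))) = 256239/89320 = 2.87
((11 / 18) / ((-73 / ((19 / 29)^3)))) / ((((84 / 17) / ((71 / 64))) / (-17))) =1548138031 / 172285456896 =0.01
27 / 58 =0.47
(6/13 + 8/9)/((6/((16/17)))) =1264/5967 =0.21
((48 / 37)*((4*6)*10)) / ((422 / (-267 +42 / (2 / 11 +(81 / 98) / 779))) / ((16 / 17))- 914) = -528493455360 / 1571822569849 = -0.34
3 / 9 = 1 / 3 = 0.33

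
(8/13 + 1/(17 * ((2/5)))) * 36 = 6066/221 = 27.45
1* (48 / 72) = 2 / 3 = 0.67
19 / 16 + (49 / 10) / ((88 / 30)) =503 / 176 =2.86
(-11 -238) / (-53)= 249 / 53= 4.70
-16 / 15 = -1.07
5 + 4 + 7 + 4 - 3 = 17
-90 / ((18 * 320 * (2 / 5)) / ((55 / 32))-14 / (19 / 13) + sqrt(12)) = -32701702275 / 483593182846 + 49141125 * sqrt(3) / 483593182846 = -0.07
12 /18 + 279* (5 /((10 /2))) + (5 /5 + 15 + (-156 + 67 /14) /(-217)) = 2701057 /9114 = 296.36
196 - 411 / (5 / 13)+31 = -841.60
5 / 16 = 0.31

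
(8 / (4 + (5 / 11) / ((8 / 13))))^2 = 495616 / 173889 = 2.85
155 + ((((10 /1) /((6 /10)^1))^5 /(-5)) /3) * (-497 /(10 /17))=52806362995 /729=72436711.93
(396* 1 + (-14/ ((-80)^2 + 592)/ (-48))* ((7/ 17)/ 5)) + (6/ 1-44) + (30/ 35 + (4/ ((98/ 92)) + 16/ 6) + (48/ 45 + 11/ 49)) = 256203271649/ 698920320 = 366.57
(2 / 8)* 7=7 / 4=1.75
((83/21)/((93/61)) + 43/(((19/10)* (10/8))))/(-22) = -768029/816354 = -0.94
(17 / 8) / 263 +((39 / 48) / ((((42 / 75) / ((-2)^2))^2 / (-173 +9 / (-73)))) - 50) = -54387892091 / 7526008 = -7226.66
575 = 575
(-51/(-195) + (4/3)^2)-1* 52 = -29227/585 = -49.96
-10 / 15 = -2 / 3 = -0.67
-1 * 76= -76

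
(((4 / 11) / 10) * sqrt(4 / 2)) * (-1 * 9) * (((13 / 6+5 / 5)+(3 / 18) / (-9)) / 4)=-17 * sqrt(2) / 66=-0.36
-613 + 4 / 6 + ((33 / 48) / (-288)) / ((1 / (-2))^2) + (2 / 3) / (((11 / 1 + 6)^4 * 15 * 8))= -294586501463 / 481080960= -612.34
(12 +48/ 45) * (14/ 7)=392/ 15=26.13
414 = 414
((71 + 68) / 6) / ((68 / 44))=1529 / 102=14.99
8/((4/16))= 32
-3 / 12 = -1 / 4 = -0.25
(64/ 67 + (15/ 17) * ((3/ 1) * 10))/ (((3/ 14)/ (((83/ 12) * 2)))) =18149278/ 10251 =1770.49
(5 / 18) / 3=5 / 54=0.09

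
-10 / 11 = -0.91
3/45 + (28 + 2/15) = 141/5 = 28.20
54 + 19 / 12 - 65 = -113 / 12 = -9.42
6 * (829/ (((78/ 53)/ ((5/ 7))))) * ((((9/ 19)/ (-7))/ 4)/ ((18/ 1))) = -2.27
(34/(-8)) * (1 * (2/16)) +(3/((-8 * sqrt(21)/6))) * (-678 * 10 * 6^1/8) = -17/32 +15255 * sqrt(21)/28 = 2496.15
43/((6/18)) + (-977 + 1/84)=-71231/84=-847.99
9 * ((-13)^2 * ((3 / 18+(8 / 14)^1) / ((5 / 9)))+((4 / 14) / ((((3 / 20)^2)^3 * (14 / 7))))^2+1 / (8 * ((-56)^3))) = 587203398205952728139 / 414797967360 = 1415637115.93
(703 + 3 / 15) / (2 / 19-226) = -16701 / 5365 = -3.11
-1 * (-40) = 40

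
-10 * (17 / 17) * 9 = -90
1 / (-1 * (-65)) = 1 / 65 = 0.02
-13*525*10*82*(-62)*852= 295629516000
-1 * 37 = -37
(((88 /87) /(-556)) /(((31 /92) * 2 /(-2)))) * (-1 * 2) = -4048 /374883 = -0.01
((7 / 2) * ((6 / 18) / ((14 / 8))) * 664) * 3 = 1328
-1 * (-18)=18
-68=-68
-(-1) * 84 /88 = 21 /22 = 0.95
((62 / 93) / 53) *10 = 20 / 159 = 0.13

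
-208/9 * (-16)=3328/9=369.78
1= 1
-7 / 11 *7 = -49 / 11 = -4.45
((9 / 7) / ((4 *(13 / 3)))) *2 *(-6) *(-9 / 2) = 4.01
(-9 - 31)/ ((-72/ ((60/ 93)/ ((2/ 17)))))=3.05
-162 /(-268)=81 /134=0.60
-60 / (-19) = 60 / 19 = 3.16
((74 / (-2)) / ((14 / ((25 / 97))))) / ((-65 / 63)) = 1665 / 2522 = 0.66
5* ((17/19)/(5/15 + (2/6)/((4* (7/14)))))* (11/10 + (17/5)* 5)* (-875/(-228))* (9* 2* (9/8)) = 72694125/5776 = 12585.55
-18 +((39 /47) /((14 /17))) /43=-508629 /28294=-17.98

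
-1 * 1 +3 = 2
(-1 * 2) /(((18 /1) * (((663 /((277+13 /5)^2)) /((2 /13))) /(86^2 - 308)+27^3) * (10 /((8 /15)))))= -12313613824 /40899745292663025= -0.00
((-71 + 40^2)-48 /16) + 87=1613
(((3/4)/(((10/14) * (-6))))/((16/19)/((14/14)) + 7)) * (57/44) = -7581/262240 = -0.03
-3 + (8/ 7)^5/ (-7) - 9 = -1444556/ 117649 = -12.28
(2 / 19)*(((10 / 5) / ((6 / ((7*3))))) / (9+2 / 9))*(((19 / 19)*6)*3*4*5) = 45360 / 1577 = 28.76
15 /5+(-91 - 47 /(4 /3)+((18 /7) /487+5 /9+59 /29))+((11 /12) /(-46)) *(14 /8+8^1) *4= -19880072441 /163713816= -121.43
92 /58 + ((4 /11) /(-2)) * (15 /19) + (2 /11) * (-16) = -808 /551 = -1.47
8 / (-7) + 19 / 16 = 5 / 112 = 0.04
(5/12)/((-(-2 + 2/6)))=1/4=0.25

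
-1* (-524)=524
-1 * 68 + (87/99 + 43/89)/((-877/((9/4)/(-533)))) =-31118479252/457624739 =-68.00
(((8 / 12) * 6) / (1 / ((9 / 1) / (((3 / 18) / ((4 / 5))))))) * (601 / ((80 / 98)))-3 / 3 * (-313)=3188317 / 25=127532.68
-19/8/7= -19/56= -0.34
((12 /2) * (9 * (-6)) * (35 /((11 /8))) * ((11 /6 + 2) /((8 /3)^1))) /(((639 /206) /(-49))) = 146262060 /781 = 187275.36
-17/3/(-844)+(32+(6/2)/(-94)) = 31.97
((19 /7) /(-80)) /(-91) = 19 /50960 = 0.00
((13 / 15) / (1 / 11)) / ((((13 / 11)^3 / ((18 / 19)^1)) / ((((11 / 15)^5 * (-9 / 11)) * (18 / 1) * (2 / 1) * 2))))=-68.36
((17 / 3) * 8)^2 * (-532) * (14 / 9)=-137758208 / 81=-1700718.62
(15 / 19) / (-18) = -0.04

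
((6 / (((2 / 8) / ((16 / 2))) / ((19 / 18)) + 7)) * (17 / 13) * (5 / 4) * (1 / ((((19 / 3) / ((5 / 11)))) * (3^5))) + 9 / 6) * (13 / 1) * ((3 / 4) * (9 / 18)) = 24759671 / 3385008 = 7.31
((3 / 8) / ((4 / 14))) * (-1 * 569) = -11949 / 16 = -746.81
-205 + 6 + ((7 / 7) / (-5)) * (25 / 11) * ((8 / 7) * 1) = -15363 / 77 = -199.52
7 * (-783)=-5481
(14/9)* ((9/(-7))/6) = -1/3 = -0.33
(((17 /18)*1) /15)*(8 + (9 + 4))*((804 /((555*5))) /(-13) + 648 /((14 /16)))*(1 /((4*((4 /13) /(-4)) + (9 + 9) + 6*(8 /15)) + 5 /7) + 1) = 1024.49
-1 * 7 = -7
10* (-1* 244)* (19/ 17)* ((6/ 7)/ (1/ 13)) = -3616080/ 119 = -30387.23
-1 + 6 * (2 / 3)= 3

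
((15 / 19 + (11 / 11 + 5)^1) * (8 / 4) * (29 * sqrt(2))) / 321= 2494 * sqrt(2) / 2033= 1.73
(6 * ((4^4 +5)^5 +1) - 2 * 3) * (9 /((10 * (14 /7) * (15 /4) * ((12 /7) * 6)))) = 8478139861107 /100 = 84781398611.07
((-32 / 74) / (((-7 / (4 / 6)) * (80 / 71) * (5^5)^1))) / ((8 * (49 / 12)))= 71 / 198296875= 0.00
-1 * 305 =-305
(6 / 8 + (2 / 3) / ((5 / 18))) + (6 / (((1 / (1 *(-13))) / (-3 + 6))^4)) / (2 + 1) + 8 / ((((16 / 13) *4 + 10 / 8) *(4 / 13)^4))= 4627029.73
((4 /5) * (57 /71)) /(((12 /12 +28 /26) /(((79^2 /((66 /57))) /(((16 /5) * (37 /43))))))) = 1259427559 /2080584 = 605.32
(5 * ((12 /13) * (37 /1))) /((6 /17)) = 6290 /13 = 483.85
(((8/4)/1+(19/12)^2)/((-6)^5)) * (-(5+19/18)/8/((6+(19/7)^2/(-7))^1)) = 24264163/273629601792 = 0.00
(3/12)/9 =1/36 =0.03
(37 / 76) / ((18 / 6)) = 37 / 228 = 0.16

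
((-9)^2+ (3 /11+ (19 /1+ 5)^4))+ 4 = 3650474 /11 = 331861.27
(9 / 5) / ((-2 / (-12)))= 54 / 5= 10.80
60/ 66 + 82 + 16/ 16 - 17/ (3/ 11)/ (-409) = 1134578/ 13497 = 84.06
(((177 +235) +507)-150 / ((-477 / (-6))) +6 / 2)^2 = 2378122756 / 2809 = 846608.31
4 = 4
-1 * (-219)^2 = -47961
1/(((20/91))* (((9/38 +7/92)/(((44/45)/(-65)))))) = -134596/615375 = -0.22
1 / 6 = 0.17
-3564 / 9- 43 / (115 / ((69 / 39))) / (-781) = -396.00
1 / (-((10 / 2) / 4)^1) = -4 / 5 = -0.80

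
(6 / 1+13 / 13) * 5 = 35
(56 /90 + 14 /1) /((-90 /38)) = -12502 /2025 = -6.17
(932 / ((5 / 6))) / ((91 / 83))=464136 / 455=1020.08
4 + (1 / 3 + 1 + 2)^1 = 22 / 3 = 7.33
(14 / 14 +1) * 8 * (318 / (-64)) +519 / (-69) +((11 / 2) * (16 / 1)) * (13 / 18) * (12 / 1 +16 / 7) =2379011 / 2898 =820.91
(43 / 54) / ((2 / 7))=301 / 108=2.79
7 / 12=0.58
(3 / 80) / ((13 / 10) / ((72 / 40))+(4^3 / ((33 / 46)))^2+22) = 121 / 25753720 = 0.00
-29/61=-0.48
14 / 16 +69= 69.88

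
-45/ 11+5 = 10/ 11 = 0.91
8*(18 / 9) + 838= 854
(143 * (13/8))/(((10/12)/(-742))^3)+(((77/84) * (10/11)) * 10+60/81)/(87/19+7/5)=-314461129225160449/1917000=-164038147743.95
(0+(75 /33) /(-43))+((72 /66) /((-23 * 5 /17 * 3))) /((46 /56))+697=871858248 /1251085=696.88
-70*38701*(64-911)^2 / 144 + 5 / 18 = -323918533265 / 24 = -13496605552.71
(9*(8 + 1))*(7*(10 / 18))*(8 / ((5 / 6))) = 3024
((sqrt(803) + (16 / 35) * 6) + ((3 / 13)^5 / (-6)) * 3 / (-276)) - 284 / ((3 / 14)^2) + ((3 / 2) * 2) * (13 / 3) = -132760900323757 / 21520142280 + sqrt(803) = -6140.81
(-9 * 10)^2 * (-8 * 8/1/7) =-518400/7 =-74057.14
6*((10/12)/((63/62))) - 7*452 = -199022/63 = -3159.08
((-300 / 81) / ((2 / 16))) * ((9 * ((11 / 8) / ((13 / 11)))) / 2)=-155.13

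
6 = 6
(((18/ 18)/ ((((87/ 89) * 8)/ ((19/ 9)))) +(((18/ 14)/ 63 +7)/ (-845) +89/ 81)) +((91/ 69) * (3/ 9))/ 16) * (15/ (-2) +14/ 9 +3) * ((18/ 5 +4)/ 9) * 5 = -50022759013439/ 2899136363760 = -17.25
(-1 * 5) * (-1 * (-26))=-130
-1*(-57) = 57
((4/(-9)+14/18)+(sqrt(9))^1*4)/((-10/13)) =-481/30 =-16.03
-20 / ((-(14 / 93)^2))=882.55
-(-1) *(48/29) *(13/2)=312/29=10.76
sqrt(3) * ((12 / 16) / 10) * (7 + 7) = 1.82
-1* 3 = -3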